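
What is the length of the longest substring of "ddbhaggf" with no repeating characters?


Input: "ddbhaggf"
Sliding window (track last position of each char):
  Position 0 ('d'): window [0,0] length 1 -- new best
  Position 1 ('d'): repeat (last at 0), move window start to 1
  Position 1 ('d'): window [1,1] length 1
  Position 2 ('b'): window [1,2] length 2 -- new best
  Position 3 ('h'): window [1,3] length 3 -- new best
  Position 4 ('a'): window [1,4] length 4 -- new best
  Position 5 ('g'): window [1,5] length 5 -- new best
  Position 6 ('g'): repeat (last at 5), move window start to 6
  Position 6 ('g'): window [6,6] length 1
  Position 7 ('f'): window [6,7] length 2
Longest substring with no repeats: "dbhag" with length 5

5


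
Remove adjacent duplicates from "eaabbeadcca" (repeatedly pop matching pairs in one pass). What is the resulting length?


Input: eaabbeadcca
Stack-based adjacent duplicate removal:
  Read 'e': push. Stack: e
  Read 'a': push. Stack: ea
  Read 'a': matches stack top 'a' => pop. Stack: e
  Read 'b': push. Stack: eb
  Read 'b': matches stack top 'b' => pop. Stack: e
  Read 'e': matches stack top 'e' => pop. Stack: (empty)
  Read 'a': push. Stack: a
  Read 'd': push. Stack: ad
  Read 'c': push. Stack: adc
  Read 'c': matches stack top 'c' => pop. Stack: ad
  Read 'a': push. Stack: ada
Final stack: "ada" (length 3)

3


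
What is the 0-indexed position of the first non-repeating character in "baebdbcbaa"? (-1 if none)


Input: baebdbcbaa
Character frequencies:
  'a': 3
  'b': 4
  'c': 1
  'd': 1
  'e': 1
Scanning left to right for freq == 1:
  Position 0 ('b'): freq=4, skip
  Position 1 ('a'): freq=3, skip
  Position 2 ('e'): unique! => answer = 2

2


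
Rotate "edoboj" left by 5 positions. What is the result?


Input: "edoboj", rotate left by 5
First 5 characters: "edobo"
Remaining characters: "j"
Concatenate remaining + first: "j" + "edobo" = "jedobo"

jedobo


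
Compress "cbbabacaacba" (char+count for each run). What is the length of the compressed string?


Input: cbbabacaacba
Runs:
  'c' x 1 => "c1"
  'b' x 2 => "b2"
  'a' x 1 => "a1"
  'b' x 1 => "b1"
  'a' x 1 => "a1"
  'c' x 1 => "c1"
  'a' x 2 => "a2"
  'c' x 1 => "c1"
  'b' x 1 => "b1"
  'a' x 1 => "a1"
Compressed: "c1b2a1b1a1c1a2c1b1a1"
Compressed length: 20

20


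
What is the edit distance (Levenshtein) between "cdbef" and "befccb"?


Computing edit distance: "cdbef" -> "befccb"
DP table:
           b    e    f    c    c    b
      0    1    2    3    4    5    6
  c   1    1    2    3    3    4    5
  d   2    2    2    3    4    4    5
  b   3    2    3    3    4    5    4
  e   4    3    2    3    4    5    5
  f   5    4    3    2    3    4    5
Edit distance = dp[5][6] = 5

5


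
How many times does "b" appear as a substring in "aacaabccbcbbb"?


Searching for "b" in "aacaabccbcbbb"
Scanning each position:
  Position 0: "a" => no
  Position 1: "a" => no
  Position 2: "c" => no
  Position 3: "a" => no
  Position 4: "a" => no
  Position 5: "b" => MATCH
  Position 6: "c" => no
  Position 7: "c" => no
  Position 8: "b" => MATCH
  Position 9: "c" => no
  Position 10: "b" => MATCH
  Position 11: "b" => MATCH
  Position 12: "b" => MATCH
Total occurrences: 5

5


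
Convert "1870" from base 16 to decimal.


Input: "1870" in base 16
Positional expansion:
  Digit '1' (value 1) x 16^3 = 4096
  Digit '8' (value 8) x 16^2 = 2048
  Digit '7' (value 7) x 16^1 = 112
  Digit '0' (value 0) x 16^0 = 0
Sum = 6256

6256


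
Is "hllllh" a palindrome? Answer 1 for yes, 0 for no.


Input: hllllh
Reversed: hllllh
  Compare pos 0 ('h') with pos 5 ('h'): match
  Compare pos 1 ('l') with pos 4 ('l'): match
  Compare pos 2 ('l') with pos 3 ('l'): match
Result: palindrome

1


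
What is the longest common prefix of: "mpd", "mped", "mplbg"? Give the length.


Words: mpd, mped, mplbg
  Position 0: all 'm' => match
  Position 1: all 'p' => match
  Position 2: ('d', 'e', 'l') => mismatch, stop
LCP = "mp" (length 2)

2


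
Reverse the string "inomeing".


Input: inomeing
Reading characters right to left:
  Position 7: 'g'
  Position 6: 'n'
  Position 5: 'i'
  Position 4: 'e'
  Position 3: 'm'
  Position 2: 'o'
  Position 1: 'n'
  Position 0: 'i'
Reversed: gniemoni

gniemoni


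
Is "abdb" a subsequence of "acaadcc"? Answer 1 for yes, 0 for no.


Check if "abdb" is a subsequence of "acaadcc"
Greedy scan:
  Position 0 ('a'): matches sub[0] = 'a'
  Position 1 ('c'): no match needed
  Position 2 ('a'): no match needed
  Position 3 ('a'): no match needed
  Position 4 ('d'): no match needed
  Position 5 ('c'): no match needed
  Position 6 ('c'): no match needed
Only matched 1/4 characters => not a subsequence

0


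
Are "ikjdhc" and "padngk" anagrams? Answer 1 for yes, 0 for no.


Strings: "ikjdhc", "padngk"
Sorted first:  cdhijk
Sorted second: adgknp
Differ at position 0: 'c' vs 'a' => not anagrams

0


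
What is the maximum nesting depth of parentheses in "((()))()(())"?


Input: "((()))()(())"
Tracking depth:
  Position 0 '(': depth becomes 1
  Position 1 '(': depth becomes 2
  Position 2 '(': depth becomes 3
  Position 3 ')': depth becomes 2
  Position 4 ')': depth becomes 1
  Position 5 ')': depth becomes 0
  Position 6 '(': depth becomes 1
  Position 7 ')': depth becomes 0
  Position 8 '(': depth becomes 1
  Position 9 '(': depth becomes 2
  Position 10 ')': depth becomes 1
  Position 11 ')': depth becomes 0
Maximum depth reached: 3

3


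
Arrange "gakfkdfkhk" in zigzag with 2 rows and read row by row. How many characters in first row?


Zigzag "gakfkdfkhk" into 2 rows:
Placing characters:
  'g' => row 0
  'a' => row 1
  'k' => row 0
  'f' => row 1
  'k' => row 0
  'd' => row 1
  'f' => row 0
  'k' => row 1
  'h' => row 0
  'k' => row 1
Rows:
  Row 0: "gkkfh"
  Row 1: "afdkk"
First row length: 5

5


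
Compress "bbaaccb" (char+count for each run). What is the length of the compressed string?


Input: bbaaccb
Runs:
  'b' x 2 => "b2"
  'a' x 2 => "a2"
  'c' x 2 => "c2"
  'b' x 1 => "b1"
Compressed: "b2a2c2b1"
Compressed length: 8

8


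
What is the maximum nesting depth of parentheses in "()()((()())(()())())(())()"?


Input: "()()((()())(()())())(())()"
Tracking depth:
  Position 0 '(': depth becomes 1
  Position 1 ')': depth becomes 0
  Position 2 '(': depth becomes 1
  Position 3 ')': depth becomes 0
  Position 4 '(': depth becomes 1
  Position 5 '(': depth becomes 2
  Position 6 '(': depth becomes 3
  Position 7 ')': depth becomes 2
  Position 8 '(': depth becomes 3
  Position 9 ')': depth becomes 2
  Position 10 ')': depth becomes 1
  Position 11 '(': depth becomes 2
  Position 12 '(': depth becomes 3
  Position 13 ')': depth becomes 2
  Position 14 '(': depth becomes 3
  Position 15 ')': depth becomes 2
  Position 16 ')': depth becomes 1
  Position 17 '(': depth becomes 2
  Position 18 ')': depth becomes 1
  Position 19 ')': depth becomes 0
  Position 20 '(': depth becomes 1
  Position 21 '(': depth becomes 2
  Position 22 ')': depth becomes 1
  Position 23 ')': depth becomes 0
  Position 24 '(': depth becomes 1
  Position 25 ')': depth becomes 0
Maximum depth reached: 3

3


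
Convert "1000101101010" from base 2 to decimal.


Input: "1000101101010" in base 2
Positional expansion:
  Digit '1' (value 1) x 2^12 = 4096
  Digit '0' (value 0) x 2^11 = 0
  Digit '0' (value 0) x 2^10 = 0
  Digit '0' (value 0) x 2^9 = 0
  Digit '1' (value 1) x 2^8 = 256
  Digit '0' (value 0) x 2^7 = 0
  Digit '1' (value 1) x 2^6 = 64
  Digit '1' (value 1) x 2^5 = 32
  Digit '0' (value 0) x 2^4 = 0
  Digit '1' (value 1) x 2^3 = 8
  Digit '0' (value 0) x 2^2 = 0
  Digit '1' (value 1) x 2^1 = 2
  Digit '0' (value 0) x 2^0 = 0
Sum = 4458

4458


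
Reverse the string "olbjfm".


Input: olbjfm
Reading characters right to left:
  Position 5: 'm'
  Position 4: 'f'
  Position 3: 'j'
  Position 2: 'b'
  Position 1: 'l'
  Position 0: 'o'
Reversed: mfjblo

mfjblo


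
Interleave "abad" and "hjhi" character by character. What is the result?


Interleaving "abad" and "hjhi":
  Position 0: 'a' from first, 'h' from second => "ah"
  Position 1: 'b' from first, 'j' from second => "bj"
  Position 2: 'a' from first, 'h' from second => "ah"
  Position 3: 'd' from first, 'i' from second => "di"
Result: ahbjahdi

ahbjahdi


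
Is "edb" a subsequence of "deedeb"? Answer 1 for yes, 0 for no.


Check if "edb" is a subsequence of "deedeb"
Greedy scan:
  Position 0 ('d'): no match needed
  Position 1 ('e'): matches sub[0] = 'e'
  Position 2 ('e'): no match needed
  Position 3 ('d'): matches sub[1] = 'd'
  Position 4 ('e'): no match needed
  Position 5 ('b'): matches sub[2] = 'b'
All 3 characters matched => is a subsequence

1


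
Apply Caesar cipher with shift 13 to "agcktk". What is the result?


Caesar cipher: shift "agcktk" by 13
  'a' (pos 0) + 13 = pos 13 = 'n'
  'g' (pos 6) + 13 = pos 19 = 't'
  'c' (pos 2) + 13 = pos 15 = 'p'
  'k' (pos 10) + 13 = pos 23 = 'x'
  't' (pos 19) + 13 = pos 6 = 'g'
  'k' (pos 10) + 13 = pos 23 = 'x'
Result: ntpxgx

ntpxgx


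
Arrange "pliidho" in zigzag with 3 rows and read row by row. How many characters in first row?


Zigzag "pliidho" into 3 rows:
Placing characters:
  'p' => row 0
  'l' => row 1
  'i' => row 2
  'i' => row 1
  'd' => row 0
  'h' => row 1
  'o' => row 2
Rows:
  Row 0: "pd"
  Row 1: "lih"
  Row 2: "io"
First row length: 2

2


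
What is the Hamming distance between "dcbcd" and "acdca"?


Comparing "dcbcd" and "acdca" position by position:
  Position 0: 'd' vs 'a' => differ
  Position 1: 'c' vs 'c' => same
  Position 2: 'b' vs 'd' => differ
  Position 3: 'c' vs 'c' => same
  Position 4: 'd' vs 'a' => differ
Total differences (Hamming distance): 3

3


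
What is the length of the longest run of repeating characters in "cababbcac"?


Input: "cababbcac"
Scanning for longest run:
  Position 1 ('a'): new char, reset run to 1
  Position 2 ('b'): new char, reset run to 1
  Position 3 ('a'): new char, reset run to 1
  Position 4 ('b'): new char, reset run to 1
  Position 5 ('b'): continues run of 'b', length=2
  Position 6 ('c'): new char, reset run to 1
  Position 7 ('a'): new char, reset run to 1
  Position 8 ('c'): new char, reset run to 1
Longest run: 'b' with length 2

2


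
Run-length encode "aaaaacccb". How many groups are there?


Input: aaaaacccb
Scanning for consecutive runs:
  Group 1: 'a' x 5 (positions 0-4)
  Group 2: 'c' x 3 (positions 5-7)
  Group 3: 'b' x 1 (positions 8-8)
Total groups: 3

3


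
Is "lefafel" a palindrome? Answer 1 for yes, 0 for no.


Input: lefafel
Reversed: lefafel
  Compare pos 0 ('l') with pos 6 ('l'): match
  Compare pos 1 ('e') with pos 5 ('e'): match
  Compare pos 2 ('f') with pos 4 ('f'): match
Result: palindrome

1


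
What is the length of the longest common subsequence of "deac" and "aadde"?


LCS of "deac" and "aadde"
DP table:
           a    a    d    d    e
      0    0    0    0    0    0
  d   0    0    0    1    1    1
  e   0    0    0    1    1    2
  a   0    1    1    1    1    2
  c   0    1    1    1    1    2
LCS length = dp[4][5] = 2

2


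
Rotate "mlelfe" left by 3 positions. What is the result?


Input: "mlelfe", rotate left by 3
First 3 characters: "mle"
Remaining characters: "lfe"
Concatenate remaining + first: "lfe" + "mle" = "lfemle"

lfemle


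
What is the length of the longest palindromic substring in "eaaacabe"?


Input: "eaaacabe"
Checking substrings for palindromes:
  [1:4] "aaa" (len 3) => palindrome
  [3:6] "aca" (len 3) => palindrome
  [1:3] "aa" (len 2) => palindrome
  [2:4] "aa" (len 2) => palindrome
Longest palindromic substring: "aaa" with length 3

3


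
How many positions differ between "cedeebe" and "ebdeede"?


Comparing "cedeebe" and "ebdeede" position by position:
  Position 0: 'c' vs 'e' => DIFFER
  Position 1: 'e' vs 'b' => DIFFER
  Position 2: 'd' vs 'd' => same
  Position 3: 'e' vs 'e' => same
  Position 4: 'e' vs 'e' => same
  Position 5: 'b' vs 'd' => DIFFER
  Position 6: 'e' vs 'e' => same
Positions that differ: 3

3


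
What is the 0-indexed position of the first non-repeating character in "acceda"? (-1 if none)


Input: acceda
Character frequencies:
  'a': 2
  'c': 2
  'd': 1
  'e': 1
Scanning left to right for freq == 1:
  Position 0 ('a'): freq=2, skip
  Position 1 ('c'): freq=2, skip
  Position 2 ('c'): freq=2, skip
  Position 3 ('e'): unique! => answer = 3

3


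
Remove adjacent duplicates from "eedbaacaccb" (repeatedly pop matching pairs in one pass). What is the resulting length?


Input: eedbaacaccb
Stack-based adjacent duplicate removal:
  Read 'e': push. Stack: e
  Read 'e': matches stack top 'e' => pop. Stack: (empty)
  Read 'd': push. Stack: d
  Read 'b': push. Stack: db
  Read 'a': push. Stack: dba
  Read 'a': matches stack top 'a' => pop. Stack: db
  Read 'c': push. Stack: dbc
  Read 'a': push. Stack: dbca
  Read 'c': push. Stack: dbcac
  Read 'c': matches stack top 'c' => pop. Stack: dbca
  Read 'b': push. Stack: dbcab
Final stack: "dbcab" (length 5)

5


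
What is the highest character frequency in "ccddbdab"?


Input: ccddbdab
Character counts:
  'a': 1
  'b': 2
  'c': 2
  'd': 3
Maximum frequency: 3

3


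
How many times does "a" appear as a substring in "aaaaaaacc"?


Searching for "a" in "aaaaaaacc"
Scanning each position:
  Position 0: "a" => MATCH
  Position 1: "a" => MATCH
  Position 2: "a" => MATCH
  Position 3: "a" => MATCH
  Position 4: "a" => MATCH
  Position 5: "a" => MATCH
  Position 6: "a" => MATCH
  Position 7: "c" => no
  Position 8: "c" => no
Total occurrences: 7

7


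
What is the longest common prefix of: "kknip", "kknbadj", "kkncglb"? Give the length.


Words: kknip, kknbadj, kkncglb
  Position 0: all 'k' => match
  Position 1: all 'k' => match
  Position 2: all 'n' => match
  Position 3: ('i', 'b', 'c') => mismatch, stop
LCP = "kkn" (length 3)

3


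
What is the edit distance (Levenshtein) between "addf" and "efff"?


Computing edit distance: "addf" -> "efff"
DP table:
           e    f    f    f
      0    1    2    3    4
  a   1    1    2    3    4
  d   2    2    2    3    4
  d   3    3    3    3    4
  f   4    4    3    3    3
Edit distance = dp[4][4] = 3

3


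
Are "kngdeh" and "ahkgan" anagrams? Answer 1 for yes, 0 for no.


Strings: "kngdeh", "ahkgan"
Sorted first:  deghkn
Sorted second: aaghkn
Differ at position 0: 'd' vs 'a' => not anagrams

0


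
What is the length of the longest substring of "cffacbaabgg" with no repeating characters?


Input: "cffacbaabgg"
Sliding window (track last position of each char):
  Position 0 ('c'): window [0,0] length 1 -- new best
  Position 1 ('f'): window [0,1] length 2 -- new best
  Position 2 ('f'): repeat (last at 1), move window start to 2
  Position 2 ('f'): window [2,2] length 1
  Position 3 ('a'): window [2,3] length 2
  Position 4 ('c'): window [2,4] length 3 -- new best
  Position 5 ('b'): window [2,5] length 4 -- new best
  Position 6 ('a'): repeat (last at 3), move window start to 4
  Position 6 ('a'): window [4,6] length 3
  Position 7 ('a'): repeat (last at 6), move window start to 7
  Position 7 ('a'): window [7,7] length 1
  Position 8 ('b'): window [7,8] length 2
  Position 9 ('g'): window [7,9] length 3
  Position 10 ('g'): repeat (last at 9), move window start to 10
  Position 10 ('g'): window [10,10] length 1
Longest substring with no repeats: "facb" with length 4

4


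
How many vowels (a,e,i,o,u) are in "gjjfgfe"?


Input: gjjfgfe
Checking each character:
  'g' at position 0: consonant
  'j' at position 1: consonant
  'j' at position 2: consonant
  'f' at position 3: consonant
  'g' at position 4: consonant
  'f' at position 5: consonant
  'e' at position 6: vowel (running total: 1)
Total vowels: 1

1


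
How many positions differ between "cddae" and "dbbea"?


Comparing "cddae" and "dbbea" position by position:
  Position 0: 'c' vs 'd' => DIFFER
  Position 1: 'd' vs 'b' => DIFFER
  Position 2: 'd' vs 'b' => DIFFER
  Position 3: 'a' vs 'e' => DIFFER
  Position 4: 'e' vs 'a' => DIFFER
Positions that differ: 5

5


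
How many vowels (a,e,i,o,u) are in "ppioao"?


Input: ppioao
Checking each character:
  'p' at position 0: consonant
  'p' at position 1: consonant
  'i' at position 2: vowel (running total: 1)
  'o' at position 3: vowel (running total: 2)
  'a' at position 4: vowel (running total: 3)
  'o' at position 5: vowel (running total: 4)
Total vowels: 4

4


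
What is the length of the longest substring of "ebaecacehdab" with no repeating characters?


Input: "ebaecacehdab"
Sliding window (track last position of each char):
  Position 0 ('e'): window [0,0] length 1 -- new best
  Position 1 ('b'): window [0,1] length 2 -- new best
  Position 2 ('a'): window [0,2] length 3 -- new best
  Position 3 ('e'): repeat (last at 0), move window start to 1
  Position 3 ('e'): window [1,3] length 3
  Position 4 ('c'): window [1,4] length 4 -- new best
  Position 5 ('a'): repeat (last at 2), move window start to 3
  Position 5 ('a'): window [3,5] length 3
  Position 6 ('c'): repeat (last at 4), move window start to 5
  Position 6 ('c'): window [5,6] length 2
  Position 7 ('e'): window [5,7] length 3
  Position 8 ('h'): window [5,8] length 4
  Position 9 ('d'): window [5,9] length 5 -- new best
  Position 10 ('a'): repeat (last at 5), move window start to 6
  Position 10 ('a'): window [6,10] length 5
  Position 11 ('b'): window [6,11] length 6 -- new best
Longest substring with no repeats: "cehdab" with length 6

6


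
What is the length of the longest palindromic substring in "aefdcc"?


Input: "aefdcc"
Checking substrings for palindromes:
  [4:6] "cc" (len 2) => palindrome
Longest palindromic substring: "cc" with length 2

2


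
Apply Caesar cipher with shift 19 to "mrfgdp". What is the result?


Caesar cipher: shift "mrfgdp" by 19
  'm' (pos 12) + 19 = pos 5 = 'f'
  'r' (pos 17) + 19 = pos 10 = 'k'
  'f' (pos 5) + 19 = pos 24 = 'y'
  'g' (pos 6) + 19 = pos 25 = 'z'
  'd' (pos 3) + 19 = pos 22 = 'w'
  'p' (pos 15) + 19 = pos 8 = 'i'
Result: fkyzwi

fkyzwi


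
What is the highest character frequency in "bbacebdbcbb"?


Input: bbacebdbcbb
Character counts:
  'a': 1
  'b': 6
  'c': 2
  'd': 1
  'e': 1
Maximum frequency: 6

6


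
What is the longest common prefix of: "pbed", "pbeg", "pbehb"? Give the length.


Words: pbed, pbeg, pbehb
  Position 0: all 'p' => match
  Position 1: all 'b' => match
  Position 2: all 'e' => match
  Position 3: ('d', 'g', 'h') => mismatch, stop
LCP = "pbe" (length 3)

3


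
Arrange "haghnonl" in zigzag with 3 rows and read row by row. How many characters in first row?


Zigzag "haghnonl" into 3 rows:
Placing characters:
  'h' => row 0
  'a' => row 1
  'g' => row 2
  'h' => row 1
  'n' => row 0
  'o' => row 1
  'n' => row 2
  'l' => row 1
Rows:
  Row 0: "hn"
  Row 1: "ahol"
  Row 2: "gn"
First row length: 2

2


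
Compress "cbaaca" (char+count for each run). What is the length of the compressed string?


Input: cbaaca
Runs:
  'c' x 1 => "c1"
  'b' x 1 => "b1"
  'a' x 2 => "a2"
  'c' x 1 => "c1"
  'a' x 1 => "a1"
Compressed: "c1b1a2c1a1"
Compressed length: 10

10


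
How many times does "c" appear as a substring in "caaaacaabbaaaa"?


Searching for "c" in "caaaacaabbaaaa"
Scanning each position:
  Position 0: "c" => MATCH
  Position 1: "a" => no
  Position 2: "a" => no
  Position 3: "a" => no
  Position 4: "a" => no
  Position 5: "c" => MATCH
  Position 6: "a" => no
  Position 7: "a" => no
  Position 8: "b" => no
  Position 9: "b" => no
  Position 10: "a" => no
  Position 11: "a" => no
  Position 12: "a" => no
  Position 13: "a" => no
Total occurrences: 2

2


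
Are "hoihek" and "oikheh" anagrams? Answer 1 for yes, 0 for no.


Strings: "hoihek", "oikheh"
Sorted first:  ehhiko
Sorted second: ehhiko
Sorted forms match => anagrams

1


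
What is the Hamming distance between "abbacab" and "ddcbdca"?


Comparing "abbacab" and "ddcbdca" position by position:
  Position 0: 'a' vs 'd' => differ
  Position 1: 'b' vs 'd' => differ
  Position 2: 'b' vs 'c' => differ
  Position 3: 'a' vs 'b' => differ
  Position 4: 'c' vs 'd' => differ
  Position 5: 'a' vs 'c' => differ
  Position 6: 'b' vs 'a' => differ
Total differences (Hamming distance): 7

7


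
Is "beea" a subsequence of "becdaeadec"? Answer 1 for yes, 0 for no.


Check if "beea" is a subsequence of "becdaeadec"
Greedy scan:
  Position 0 ('b'): matches sub[0] = 'b'
  Position 1 ('e'): matches sub[1] = 'e'
  Position 2 ('c'): no match needed
  Position 3 ('d'): no match needed
  Position 4 ('a'): no match needed
  Position 5 ('e'): matches sub[2] = 'e'
  Position 6 ('a'): matches sub[3] = 'a'
  Position 7 ('d'): no match needed
  Position 8 ('e'): no match needed
  Position 9 ('c'): no match needed
All 4 characters matched => is a subsequence

1


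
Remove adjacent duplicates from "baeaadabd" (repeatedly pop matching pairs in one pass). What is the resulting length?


Input: baeaadabd
Stack-based adjacent duplicate removal:
  Read 'b': push. Stack: b
  Read 'a': push. Stack: ba
  Read 'e': push. Stack: bae
  Read 'a': push. Stack: baea
  Read 'a': matches stack top 'a' => pop. Stack: bae
  Read 'd': push. Stack: baed
  Read 'a': push. Stack: baeda
  Read 'b': push. Stack: baedab
  Read 'd': push. Stack: baedabd
Final stack: "baedabd" (length 7)

7


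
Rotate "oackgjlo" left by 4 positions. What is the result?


Input: "oackgjlo", rotate left by 4
First 4 characters: "oack"
Remaining characters: "gjlo"
Concatenate remaining + first: "gjlo" + "oack" = "gjlooack"

gjlooack


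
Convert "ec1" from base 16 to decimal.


Input: "ec1" in base 16
Positional expansion:
  Digit 'e' (value 14) x 16^2 = 3584
  Digit 'c' (value 12) x 16^1 = 192
  Digit '1' (value 1) x 16^0 = 1
Sum = 3777

3777


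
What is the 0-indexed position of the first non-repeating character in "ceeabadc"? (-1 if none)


Input: ceeabadc
Character frequencies:
  'a': 2
  'b': 1
  'c': 2
  'd': 1
  'e': 2
Scanning left to right for freq == 1:
  Position 0 ('c'): freq=2, skip
  Position 1 ('e'): freq=2, skip
  Position 2 ('e'): freq=2, skip
  Position 3 ('a'): freq=2, skip
  Position 4 ('b'): unique! => answer = 4

4


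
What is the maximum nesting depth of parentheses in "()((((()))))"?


Input: "()((((()))))"
Tracking depth:
  Position 0 '(': depth becomes 1
  Position 1 ')': depth becomes 0
  Position 2 '(': depth becomes 1
  Position 3 '(': depth becomes 2
  Position 4 '(': depth becomes 3
  Position 5 '(': depth becomes 4
  Position 6 '(': depth becomes 5
  Position 7 ')': depth becomes 4
  Position 8 ')': depth becomes 3
  Position 9 ')': depth becomes 2
  Position 10 ')': depth becomes 1
  Position 11 ')': depth becomes 0
Maximum depth reached: 5

5


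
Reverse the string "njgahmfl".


Input: njgahmfl
Reading characters right to left:
  Position 7: 'l'
  Position 6: 'f'
  Position 5: 'm'
  Position 4: 'h'
  Position 3: 'a'
  Position 2: 'g'
  Position 1: 'j'
  Position 0: 'n'
Reversed: lfmhagjn

lfmhagjn


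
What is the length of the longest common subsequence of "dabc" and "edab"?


LCS of "dabc" and "edab"
DP table:
           e    d    a    b
      0    0    0    0    0
  d   0    0    1    1    1
  a   0    0    1    2    2
  b   0    0    1    2    3
  c   0    0    1    2    3
LCS length = dp[4][4] = 3

3


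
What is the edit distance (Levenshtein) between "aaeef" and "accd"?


Computing edit distance: "aaeef" -> "accd"
DP table:
           a    c    c    d
      0    1    2    3    4
  a   1    0    1    2    3
  a   2    1    1    2    3
  e   3    2    2    2    3
  e   4    3    3    3    3
  f   5    4    4    4    4
Edit distance = dp[5][4] = 4

4


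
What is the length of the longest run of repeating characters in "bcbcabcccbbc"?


Input: "bcbcabcccbbc"
Scanning for longest run:
  Position 1 ('c'): new char, reset run to 1
  Position 2 ('b'): new char, reset run to 1
  Position 3 ('c'): new char, reset run to 1
  Position 4 ('a'): new char, reset run to 1
  Position 5 ('b'): new char, reset run to 1
  Position 6 ('c'): new char, reset run to 1
  Position 7 ('c'): continues run of 'c', length=2
  Position 8 ('c'): continues run of 'c', length=3
  Position 9 ('b'): new char, reset run to 1
  Position 10 ('b'): continues run of 'b', length=2
  Position 11 ('c'): new char, reset run to 1
Longest run: 'c' with length 3

3


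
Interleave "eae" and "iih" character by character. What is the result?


Interleaving "eae" and "iih":
  Position 0: 'e' from first, 'i' from second => "ei"
  Position 1: 'a' from first, 'i' from second => "ai"
  Position 2: 'e' from first, 'h' from second => "eh"
Result: eiaieh

eiaieh


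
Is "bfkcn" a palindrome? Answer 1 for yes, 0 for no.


Input: bfkcn
Reversed: nckfb
  Compare pos 0 ('b') with pos 4 ('n'): MISMATCH
  Compare pos 1 ('f') with pos 3 ('c'): MISMATCH
Result: not a palindrome

0


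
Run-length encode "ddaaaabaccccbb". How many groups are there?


Input: ddaaaabaccccbb
Scanning for consecutive runs:
  Group 1: 'd' x 2 (positions 0-1)
  Group 2: 'a' x 4 (positions 2-5)
  Group 3: 'b' x 1 (positions 6-6)
  Group 4: 'a' x 1 (positions 7-7)
  Group 5: 'c' x 4 (positions 8-11)
  Group 6: 'b' x 2 (positions 12-13)
Total groups: 6

6


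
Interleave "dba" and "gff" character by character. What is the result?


Interleaving "dba" and "gff":
  Position 0: 'd' from first, 'g' from second => "dg"
  Position 1: 'b' from first, 'f' from second => "bf"
  Position 2: 'a' from first, 'f' from second => "af"
Result: dgbfaf

dgbfaf


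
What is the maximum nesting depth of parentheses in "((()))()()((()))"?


Input: "((()))()()((()))"
Tracking depth:
  Position 0 '(': depth becomes 1
  Position 1 '(': depth becomes 2
  Position 2 '(': depth becomes 3
  Position 3 ')': depth becomes 2
  Position 4 ')': depth becomes 1
  Position 5 ')': depth becomes 0
  Position 6 '(': depth becomes 1
  Position 7 ')': depth becomes 0
  Position 8 '(': depth becomes 1
  Position 9 ')': depth becomes 0
  Position 10 '(': depth becomes 1
  Position 11 '(': depth becomes 2
  Position 12 '(': depth becomes 3
  Position 13 ')': depth becomes 2
  Position 14 ')': depth becomes 1
  Position 15 ')': depth becomes 0
Maximum depth reached: 3

3


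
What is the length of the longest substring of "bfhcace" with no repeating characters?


Input: "bfhcace"
Sliding window (track last position of each char):
  Position 0 ('b'): window [0,0] length 1 -- new best
  Position 1 ('f'): window [0,1] length 2 -- new best
  Position 2 ('h'): window [0,2] length 3 -- new best
  Position 3 ('c'): window [0,3] length 4 -- new best
  Position 4 ('a'): window [0,4] length 5 -- new best
  Position 5 ('c'): repeat (last at 3), move window start to 4
  Position 5 ('c'): window [4,5] length 2
  Position 6 ('e'): window [4,6] length 3
Longest substring with no repeats: "bfhca" with length 5

5


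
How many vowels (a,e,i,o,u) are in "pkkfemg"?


Input: pkkfemg
Checking each character:
  'p' at position 0: consonant
  'k' at position 1: consonant
  'k' at position 2: consonant
  'f' at position 3: consonant
  'e' at position 4: vowel (running total: 1)
  'm' at position 5: consonant
  'g' at position 6: consonant
Total vowels: 1

1


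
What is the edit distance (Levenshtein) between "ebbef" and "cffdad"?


Computing edit distance: "ebbef" -> "cffdad"
DP table:
           c    f    f    d    a    d
      0    1    2    3    4    5    6
  e   1    1    2    3    4    5    6
  b   2    2    2    3    4    5    6
  b   3    3    3    3    4    5    6
  e   4    4    4    4    4    5    6
  f   5    5    4    4    5    5    6
Edit distance = dp[5][6] = 6

6


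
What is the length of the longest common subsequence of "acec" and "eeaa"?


LCS of "acec" and "eeaa"
DP table:
           e    e    a    a
      0    0    0    0    0
  a   0    0    0    1    1
  c   0    0    0    1    1
  e   0    1    1    1    1
  c   0    1    1    1    1
LCS length = dp[4][4] = 1

1


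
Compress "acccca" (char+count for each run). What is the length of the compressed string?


Input: acccca
Runs:
  'a' x 1 => "a1"
  'c' x 4 => "c4"
  'a' x 1 => "a1"
Compressed: "a1c4a1"
Compressed length: 6

6


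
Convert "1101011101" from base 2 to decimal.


Input: "1101011101" in base 2
Positional expansion:
  Digit '1' (value 1) x 2^9 = 512
  Digit '1' (value 1) x 2^8 = 256
  Digit '0' (value 0) x 2^7 = 0
  Digit '1' (value 1) x 2^6 = 64
  Digit '0' (value 0) x 2^5 = 0
  Digit '1' (value 1) x 2^4 = 16
  Digit '1' (value 1) x 2^3 = 8
  Digit '1' (value 1) x 2^2 = 4
  Digit '0' (value 0) x 2^1 = 0
  Digit '1' (value 1) x 2^0 = 1
Sum = 861

861


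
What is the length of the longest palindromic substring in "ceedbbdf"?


Input: "ceedbbdf"
Checking substrings for palindromes:
  [3:7] "dbbd" (len 4) => palindrome
  [1:3] "ee" (len 2) => palindrome
  [4:6] "bb" (len 2) => palindrome
Longest palindromic substring: "dbbd" with length 4

4


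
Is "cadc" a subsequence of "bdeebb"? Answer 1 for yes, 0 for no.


Check if "cadc" is a subsequence of "bdeebb"
Greedy scan:
  Position 0 ('b'): no match needed
  Position 1 ('d'): no match needed
  Position 2 ('e'): no match needed
  Position 3 ('e'): no match needed
  Position 4 ('b'): no match needed
  Position 5 ('b'): no match needed
Only matched 0/4 characters => not a subsequence

0


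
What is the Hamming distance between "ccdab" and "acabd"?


Comparing "ccdab" and "acabd" position by position:
  Position 0: 'c' vs 'a' => differ
  Position 1: 'c' vs 'c' => same
  Position 2: 'd' vs 'a' => differ
  Position 3: 'a' vs 'b' => differ
  Position 4: 'b' vs 'd' => differ
Total differences (Hamming distance): 4

4


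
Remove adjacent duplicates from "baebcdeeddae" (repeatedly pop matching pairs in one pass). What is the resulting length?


Input: baebcdeeddae
Stack-based adjacent duplicate removal:
  Read 'b': push. Stack: b
  Read 'a': push. Stack: ba
  Read 'e': push. Stack: bae
  Read 'b': push. Stack: baeb
  Read 'c': push. Stack: baebc
  Read 'd': push. Stack: baebcd
  Read 'e': push. Stack: baebcde
  Read 'e': matches stack top 'e' => pop. Stack: baebcd
  Read 'd': matches stack top 'd' => pop. Stack: baebc
  Read 'd': push. Stack: baebcd
  Read 'a': push. Stack: baebcda
  Read 'e': push. Stack: baebcdae
Final stack: "baebcdae" (length 8)

8


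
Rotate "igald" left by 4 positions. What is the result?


Input: "igald", rotate left by 4
First 4 characters: "igal"
Remaining characters: "d"
Concatenate remaining + first: "d" + "igal" = "digal"

digal


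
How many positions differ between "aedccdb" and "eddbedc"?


Comparing "aedccdb" and "eddbedc" position by position:
  Position 0: 'a' vs 'e' => DIFFER
  Position 1: 'e' vs 'd' => DIFFER
  Position 2: 'd' vs 'd' => same
  Position 3: 'c' vs 'b' => DIFFER
  Position 4: 'c' vs 'e' => DIFFER
  Position 5: 'd' vs 'd' => same
  Position 6: 'b' vs 'c' => DIFFER
Positions that differ: 5

5


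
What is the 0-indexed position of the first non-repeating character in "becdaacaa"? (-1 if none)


Input: becdaacaa
Character frequencies:
  'a': 4
  'b': 1
  'c': 2
  'd': 1
  'e': 1
Scanning left to right for freq == 1:
  Position 0 ('b'): unique! => answer = 0

0


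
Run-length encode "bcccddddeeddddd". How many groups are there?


Input: bcccddddeeddddd
Scanning for consecutive runs:
  Group 1: 'b' x 1 (positions 0-0)
  Group 2: 'c' x 3 (positions 1-3)
  Group 3: 'd' x 4 (positions 4-7)
  Group 4: 'e' x 2 (positions 8-9)
  Group 5: 'd' x 5 (positions 10-14)
Total groups: 5

5


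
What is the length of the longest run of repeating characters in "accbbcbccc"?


Input: "accbbcbccc"
Scanning for longest run:
  Position 1 ('c'): new char, reset run to 1
  Position 2 ('c'): continues run of 'c', length=2
  Position 3 ('b'): new char, reset run to 1
  Position 4 ('b'): continues run of 'b', length=2
  Position 5 ('c'): new char, reset run to 1
  Position 6 ('b'): new char, reset run to 1
  Position 7 ('c'): new char, reset run to 1
  Position 8 ('c'): continues run of 'c', length=2
  Position 9 ('c'): continues run of 'c', length=3
Longest run: 'c' with length 3

3


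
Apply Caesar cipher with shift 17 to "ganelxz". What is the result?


Caesar cipher: shift "ganelxz" by 17
  'g' (pos 6) + 17 = pos 23 = 'x'
  'a' (pos 0) + 17 = pos 17 = 'r'
  'n' (pos 13) + 17 = pos 4 = 'e'
  'e' (pos 4) + 17 = pos 21 = 'v'
  'l' (pos 11) + 17 = pos 2 = 'c'
  'x' (pos 23) + 17 = pos 14 = 'o'
  'z' (pos 25) + 17 = pos 16 = 'q'
Result: xrevcoq

xrevcoq


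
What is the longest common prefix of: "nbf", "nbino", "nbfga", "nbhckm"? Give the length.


Words: nbf, nbino, nbfga, nbhckm
  Position 0: all 'n' => match
  Position 1: all 'b' => match
  Position 2: ('f', 'i', 'f', 'h') => mismatch, stop
LCP = "nb" (length 2)

2


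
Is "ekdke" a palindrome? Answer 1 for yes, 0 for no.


Input: ekdke
Reversed: ekdke
  Compare pos 0 ('e') with pos 4 ('e'): match
  Compare pos 1 ('k') with pos 3 ('k'): match
Result: palindrome

1


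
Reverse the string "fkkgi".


Input: fkkgi
Reading characters right to left:
  Position 4: 'i'
  Position 3: 'g'
  Position 2: 'k'
  Position 1: 'k'
  Position 0: 'f'
Reversed: igkkf

igkkf


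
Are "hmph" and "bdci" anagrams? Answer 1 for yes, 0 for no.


Strings: "hmph", "bdci"
Sorted first:  hhmp
Sorted second: bcdi
Differ at position 0: 'h' vs 'b' => not anagrams

0


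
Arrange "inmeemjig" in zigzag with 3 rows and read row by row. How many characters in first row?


Zigzag "inmeemjig" into 3 rows:
Placing characters:
  'i' => row 0
  'n' => row 1
  'm' => row 2
  'e' => row 1
  'e' => row 0
  'm' => row 1
  'j' => row 2
  'i' => row 1
  'g' => row 0
Rows:
  Row 0: "ieg"
  Row 1: "nemi"
  Row 2: "mj"
First row length: 3

3


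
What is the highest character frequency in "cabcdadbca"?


Input: cabcdadbca
Character counts:
  'a': 3
  'b': 2
  'c': 3
  'd': 2
Maximum frequency: 3

3


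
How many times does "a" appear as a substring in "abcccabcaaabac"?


Searching for "a" in "abcccabcaaabac"
Scanning each position:
  Position 0: "a" => MATCH
  Position 1: "b" => no
  Position 2: "c" => no
  Position 3: "c" => no
  Position 4: "c" => no
  Position 5: "a" => MATCH
  Position 6: "b" => no
  Position 7: "c" => no
  Position 8: "a" => MATCH
  Position 9: "a" => MATCH
  Position 10: "a" => MATCH
  Position 11: "b" => no
  Position 12: "a" => MATCH
  Position 13: "c" => no
Total occurrences: 6

6


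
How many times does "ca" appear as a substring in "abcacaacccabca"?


Searching for "ca" in "abcacaacccabca"
Scanning each position:
  Position 0: "ab" => no
  Position 1: "bc" => no
  Position 2: "ca" => MATCH
  Position 3: "ac" => no
  Position 4: "ca" => MATCH
  Position 5: "aa" => no
  Position 6: "ac" => no
  Position 7: "cc" => no
  Position 8: "cc" => no
  Position 9: "ca" => MATCH
  Position 10: "ab" => no
  Position 11: "bc" => no
  Position 12: "ca" => MATCH
Total occurrences: 4

4


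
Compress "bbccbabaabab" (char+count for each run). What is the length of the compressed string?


Input: bbccbabaabab
Runs:
  'b' x 2 => "b2"
  'c' x 2 => "c2"
  'b' x 1 => "b1"
  'a' x 1 => "a1"
  'b' x 1 => "b1"
  'a' x 2 => "a2"
  'b' x 1 => "b1"
  'a' x 1 => "a1"
  'b' x 1 => "b1"
Compressed: "b2c2b1a1b1a2b1a1b1"
Compressed length: 18

18


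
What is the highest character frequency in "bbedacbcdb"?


Input: bbedacbcdb
Character counts:
  'a': 1
  'b': 4
  'c': 2
  'd': 2
  'e': 1
Maximum frequency: 4

4


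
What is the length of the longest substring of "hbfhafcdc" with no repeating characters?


Input: "hbfhafcdc"
Sliding window (track last position of each char):
  Position 0 ('h'): window [0,0] length 1 -- new best
  Position 1 ('b'): window [0,1] length 2 -- new best
  Position 2 ('f'): window [0,2] length 3 -- new best
  Position 3 ('h'): repeat (last at 0), move window start to 1
  Position 3 ('h'): window [1,3] length 3
  Position 4 ('a'): window [1,4] length 4 -- new best
  Position 5 ('f'): repeat (last at 2), move window start to 3
  Position 5 ('f'): window [3,5] length 3
  Position 6 ('c'): window [3,6] length 4
  Position 7 ('d'): window [3,7] length 5 -- new best
  Position 8 ('c'): repeat (last at 6), move window start to 7
  Position 8 ('c'): window [7,8] length 2
Longest substring with no repeats: "hafcd" with length 5

5


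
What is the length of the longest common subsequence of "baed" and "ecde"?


LCS of "baed" and "ecde"
DP table:
           e    c    d    e
      0    0    0    0    0
  b   0    0    0    0    0
  a   0    0    0    0    0
  e   0    1    1    1    1
  d   0    1    1    2    2
LCS length = dp[4][4] = 2

2


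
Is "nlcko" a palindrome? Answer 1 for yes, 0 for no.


Input: nlcko
Reversed: okcln
  Compare pos 0 ('n') with pos 4 ('o'): MISMATCH
  Compare pos 1 ('l') with pos 3 ('k'): MISMATCH
Result: not a palindrome

0


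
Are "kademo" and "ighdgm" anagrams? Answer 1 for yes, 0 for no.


Strings: "kademo", "ighdgm"
Sorted first:  adekmo
Sorted second: dgghim
Differ at position 0: 'a' vs 'd' => not anagrams

0


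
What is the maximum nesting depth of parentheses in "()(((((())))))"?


Input: "()(((((())))))"
Tracking depth:
  Position 0 '(': depth becomes 1
  Position 1 ')': depth becomes 0
  Position 2 '(': depth becomes 1
  Position 3 '(': depth becomes 2
  Position 4 '(': depth becomes 3
  Position 5 '(': depth becomes 4
  Position 6 '(': depth becomes 5
  Position 7 '(': depth becomes 6
  Position 8 ')': depth becomes 5
  Position 9 ')': depth becomes 4
  Position 10 ')': depth becomes 3
  Position 11 ')': depth becomes 2
  Position 12 ')': depth becomes 1
  Position 13 ')': depth becomes 0
Maximum depth reached: 6

6


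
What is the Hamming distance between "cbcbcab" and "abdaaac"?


Comparing "cbcbcab" and "abdaaac" position by position:
  Position 0: 'c' vs 'a' => differ
  Position 1: 'b' vs 'b' => same
  Position 2: 'c' vs 'd' => differ
  Position 3: 'b' vs 'a' => differ
  Position 4: 'c' vs 'a' => differ
  Position 5: 'a' vs 'a' => same
  Position 6: 'b' vs 'c' => differ
Total differences (Hamming distance): 5

5


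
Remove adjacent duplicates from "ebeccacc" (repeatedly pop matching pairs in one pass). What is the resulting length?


Input: ebeccacc
Stack-based adjacent duplicate removal:
  Read 'e': push. Stack: e
  Read 'b': push. Stack: eb
  Read 'e': push. Stack: ebe
  Read 'c': push. Stack: ebec
  Read 'c': matches stack top 'c' => pop. Stack: ebe
  Read 'a': push. Stack: ebea
  Read 'c': push. Stack: ebeac
  Read 'c': matches stack top 'c' => pop. Stack: ebea
Final stack: "ebea" (length 4)

4


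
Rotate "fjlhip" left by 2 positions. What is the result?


Input: "fjlhip", rotate left by 2
First 2 characters: "fj"
Remaining characters: "lhip"
Concatenate remaining + first: "lhip" + "fj" = "lhipfj"

lhipfj


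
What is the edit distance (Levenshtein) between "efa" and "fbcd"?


Computing edit distance: "efa" -> "fbcd"
DP table:
           f    b    c    d
      0    1    2    3    4
  e   1    1    2    3    4
  f   2    1    2    3    4
  a   3    2    2    3    4
Edit distance = dp[3][4] = 4

4


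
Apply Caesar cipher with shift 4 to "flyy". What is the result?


Caesar cipher: shift "flyy" by 4
  'f' (pos 5) + 4 = pos 9 = 'j'
  'l' (pos 11) + 4 = pos 15 = 'p'
  'y' (pos 24) + 4 = pos 2 = 'c'
  'y' (pos 24) + 4 = pos 2 = 'c'
Result: jpcc

jpcc


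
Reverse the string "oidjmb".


Input: oidjmb
Reading characters right to left:
  Position 5: 'b'
  Position 4: 'm'
  Position 3: 'j'
  Position 2: 'd'
  Position 1: 'i'
  Position 0: 'o'
Reversed: bmjdio

bmjdio


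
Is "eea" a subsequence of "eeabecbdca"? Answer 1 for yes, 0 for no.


Check if "eea" is a subsequence of "eeabecbdca"
Greedy scan:
  Position 0 ('e'): matches sub[0] = 'e'
  Position 1 ('e'): matches sub[1] = 'e'
  Position 2 ('a'): matches sub[2] = 'a'
  Position 3 ('b'): no match needed
  Position 4 ('e'): no match needed
  Position 5 ('c'): no match needed
  Position 6 ('b'): no match needed
  Position 7 ('d'): no match needed
  Position 8 ('c'): no match needed
  Position 9 ('a'): no match needed
All 3 characters matched => is a subsequence

1
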